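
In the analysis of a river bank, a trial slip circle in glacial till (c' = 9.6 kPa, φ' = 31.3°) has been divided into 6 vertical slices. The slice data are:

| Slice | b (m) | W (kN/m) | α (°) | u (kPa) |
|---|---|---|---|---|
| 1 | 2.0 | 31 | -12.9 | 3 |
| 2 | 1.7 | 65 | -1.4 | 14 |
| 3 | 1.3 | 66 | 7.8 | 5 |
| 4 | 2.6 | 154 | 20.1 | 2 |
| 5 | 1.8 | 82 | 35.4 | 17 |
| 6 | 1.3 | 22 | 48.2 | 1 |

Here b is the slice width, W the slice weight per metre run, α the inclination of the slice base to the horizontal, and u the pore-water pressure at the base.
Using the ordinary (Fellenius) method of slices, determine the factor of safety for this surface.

FS = 2.56

Ordinary method of slices: FS = Σ[c'·Δl_i + (W_i cosα_i − u_i·Δl_i)·tanφ'] / Σ W_i sinα_i, with Δl_i = b_i / cosα_i.
Slice 1: Δl = 2.0/cos(-12.9°) = 2.052 m; N'_1 = 31·cos(-12.9°) − 3·2.052 = 24.1; c'Δl = 19.70; W sinα = -6.9
Slice 2: Δl = 1.7/cos(-1.4°) = 1.701 m; N'_2 = 65·cos(-1.4°) − 14·1.701 = 41.2; c'Δl = 16.32; W sinα = -1.6
Slice 3: Δl = 1.3/cos7.8° = 1.312 m; N'_3 = 66·cos7.8° − 5·1.312 = 58.8; c'Δl = 12.60; W sinα = 9.0
Slice 4: Δl = 2.6/cos20.1° = 2.769 m; N'_4 = 154·cos20.1° − 2·2.769 = 139.1; c'Δl = 26.58; W sinα = 52.9
Slice 5: Δl = 1.8/cos35.4° = 2.208 m; N'_5 = 82·cos35.4° − 17·2.208 = 29.3; c'Δl = 21.20; W sinα = 47.5
Slice 6: Δl = 1.3/cos48.2° = 1.950 m; N'_6 = 22·cos48.2° − 1·1.950 = 12.7; c'Δl = 18.72; W sinα = 16.4
Σc'Δl = 115.1 kN/m; ΣN' = 305.2 kN/m; ΣW sinα = 117.3 kN/m
Resisting = 115.1 + 305.2·tan31.3° = 115.1 + 185.5 = 300.7 kN/m
FS = 300.7 / 117.3 = 2.564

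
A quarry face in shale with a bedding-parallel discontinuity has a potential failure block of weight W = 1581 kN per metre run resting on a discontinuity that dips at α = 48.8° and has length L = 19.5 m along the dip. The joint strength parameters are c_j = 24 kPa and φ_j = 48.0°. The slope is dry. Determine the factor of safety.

FS = 1.37

Resolving the block weight along and normal to the plane and applying the Mohr–Coulomb strength on the joint:
N' = W cosα = 1581·cos48.8° = 1041.4 kN/m
Driving force T = W sinα = 1581·sin48.8° = 1189.6 kN/m
Resisting force R = c_j·L + N'·tanφ_j = 24·19.5 + 1041.4·tan48.0° = 468.0 + 1156.6 = 1624.6 kN/m
FS = R / T = 1624.6 / 1189.6 = 1.366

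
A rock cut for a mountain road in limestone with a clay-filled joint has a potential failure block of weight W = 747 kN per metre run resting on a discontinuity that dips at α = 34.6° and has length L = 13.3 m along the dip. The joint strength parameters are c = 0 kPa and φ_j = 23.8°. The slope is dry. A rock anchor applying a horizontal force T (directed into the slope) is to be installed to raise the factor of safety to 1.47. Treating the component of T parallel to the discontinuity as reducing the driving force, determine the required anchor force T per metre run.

Resolving forces along and normal to the sliding plane, with the horizontal anchor force T adding T·sinα to the effective normal force and T·cosα acting up the plane against the driving force:
FS = [cL + (W cosα + T sinα) tanφ_j] / [W sinα − T cosα]
Without the anchor: N' = 614.9 kN/m, driving T_d = 424.2 kN/m, resisting R = 0·13.3 + 614.9·tan23.8° = 271.2 kN/m, FS = 0.64.
Setting FS = 1.47 and solving for T:
1.47·(424.2 − T cos34.6°) = 271.2 + T sin34.6°·tan23.8°
T·(sin34.6°·tan23.8° + 1.47·cos34.6°) = 1.47·424.2 − 271.2
T·(0.5678·0.4411 + 1.47·0.8231) = 623.5 − 271.2 = 352.3
T·1.4605 = 352.3
T = 241.3 kN/m

T = 241 kN/m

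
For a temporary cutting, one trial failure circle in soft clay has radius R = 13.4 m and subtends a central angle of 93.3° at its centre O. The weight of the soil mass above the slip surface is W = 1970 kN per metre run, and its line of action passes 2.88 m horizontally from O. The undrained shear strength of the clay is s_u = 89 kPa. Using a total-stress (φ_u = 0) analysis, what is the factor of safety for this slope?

Taking moments about the centre O, the resisting moment is provided by the undrained shear strength acting along the arc:
Arc length L_a = R·θ = 13.4·(93.3°·π/180) = 13.4·1.6284 = 21.82 m
M_R = s_u·L_a·R = 89·21.82·13.4 = 26023.1 kN·m/m
M_D = W·d = 1970·2.88 = 5673.6 kN·m/m
FS = M_R / M_D = 26023.1 / 5673.6 = 4.587

FS = 4.59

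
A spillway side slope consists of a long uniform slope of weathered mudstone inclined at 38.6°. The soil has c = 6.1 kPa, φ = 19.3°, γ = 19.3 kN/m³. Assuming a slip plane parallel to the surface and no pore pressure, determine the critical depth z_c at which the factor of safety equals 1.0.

z_c = 1.15 m

Setting FS = 1.00 in FS = [c + γz cos²β tanφ] / [γz sinβ cosβ] and solving for z:
z = c / [γ cosβ (FS·sinβ − cosβ·tanφ)]
  = 6.1 / [19.3·cos38.6°·(1.00·sin38.6° − cos38.6°·tan19.3°)]
  = 6.1 / [19.3·0.7815·(1.00·0.6239 − 0.7815·0.3502)]
  = 6.1 / 5.2821 = 1.155 m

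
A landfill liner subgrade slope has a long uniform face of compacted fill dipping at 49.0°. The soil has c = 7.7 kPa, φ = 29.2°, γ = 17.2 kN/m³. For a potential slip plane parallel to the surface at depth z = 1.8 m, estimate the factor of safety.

For an infinite slope with a slip plane parallel to the surface (no pore pressure): FS = [c + γz cos²β tanφ] / [γz sinβ cosβ].
γz = 17.2·1.8 = 30.96 kN/m²
Numerator = 7.7 + 30.96·cos²49.0°·tan29.2° = 7.7 + 30.96·0.4304·0.5589 = 15.147 kPa
Denominator = 30.96·sin49.0°·cos49.0° = 30.96·0.7547·0.6561 = 15.329 kPa
FS = 15.147 / 15.329 = 0.988

FS = 0.99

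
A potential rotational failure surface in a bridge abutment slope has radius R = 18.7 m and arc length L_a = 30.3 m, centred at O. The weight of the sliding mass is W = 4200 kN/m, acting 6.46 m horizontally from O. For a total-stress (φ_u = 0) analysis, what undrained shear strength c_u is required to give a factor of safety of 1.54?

FS = c_u·L_a·R / (W·d), so c_u = FS·W·d / (L_a·R).
c_u = 1.54·4200·6.46 / (30.30·18.7) = 41783.3 / 566.61 = 73.74 kPa

c_u = 73.7 kPa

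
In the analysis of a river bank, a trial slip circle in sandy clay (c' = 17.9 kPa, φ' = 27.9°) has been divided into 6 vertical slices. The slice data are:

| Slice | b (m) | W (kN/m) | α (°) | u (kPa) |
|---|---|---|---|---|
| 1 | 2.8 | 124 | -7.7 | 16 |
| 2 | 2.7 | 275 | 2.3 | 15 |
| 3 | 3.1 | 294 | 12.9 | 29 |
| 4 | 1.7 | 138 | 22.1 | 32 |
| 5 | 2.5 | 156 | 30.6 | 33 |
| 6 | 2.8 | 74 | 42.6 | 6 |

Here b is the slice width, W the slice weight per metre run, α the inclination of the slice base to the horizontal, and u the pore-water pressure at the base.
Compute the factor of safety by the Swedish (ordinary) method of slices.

Ordinary method of slices: FS = Σ[c'·Δl_i + (W_i cosα_i − u_i·Δl_i)·tanφ'] / Σ W_i sinα_i, with Δl_i = b_i / cosα_i.
Slice 1: Δl = 2.8/cos(-7.7°) = 2.825 m; N'_1 = 124·cos(-7.7°) − 16·2.825 = 77.7; c'Δl = 50.58; W sinα = -16.6
Slice 2: Δl = 2.7/cos2.3° = 2.702 m; N'_2 = 275·cos2.3° − 15·2.702 = 234.2; c'Δl = 48.37; W sinα = 11.0
Slice 3: Δl = 3.1/cos12.9° = 3.180 m; N'_3 = 294·cos12.9° − 29·3.180 = 194.4; c'Δl = 56.93; W sinα = 65.6
Slice 4: Δl = 1.7/cos22.1° = 1.835 m; N'_4 = 138·cos22.1° − 32·1.835 = 69.1; c'Δl = 32.84; W sinα = 51.9
Slice 5: Δl = 2.5/cos30.6° = 2.904 m; N'_5 = 156·cos30.6° − 33·2.904 = 38.4; c'Δl = 51.99; W sinα = 79.4
Slice 6: Δl = 2.8/cos42.6° = 3.804 m; N'_6 = 74·cos42.6° − 6·3.804 = 31.6; c'Δl = 68.09; W sinα = 50.1
Σc'Δl = 308.8 kN/m; ΣN' = 645.5 kN/m; ΣW sinα = 241.5 kN/m
Resisting = 308.8 + 645.5·tan27.9° = 308.8 + 341.8 = 650.6 kN/m
FS = 650.6 / 241.5 = 2.694

FS = 2.69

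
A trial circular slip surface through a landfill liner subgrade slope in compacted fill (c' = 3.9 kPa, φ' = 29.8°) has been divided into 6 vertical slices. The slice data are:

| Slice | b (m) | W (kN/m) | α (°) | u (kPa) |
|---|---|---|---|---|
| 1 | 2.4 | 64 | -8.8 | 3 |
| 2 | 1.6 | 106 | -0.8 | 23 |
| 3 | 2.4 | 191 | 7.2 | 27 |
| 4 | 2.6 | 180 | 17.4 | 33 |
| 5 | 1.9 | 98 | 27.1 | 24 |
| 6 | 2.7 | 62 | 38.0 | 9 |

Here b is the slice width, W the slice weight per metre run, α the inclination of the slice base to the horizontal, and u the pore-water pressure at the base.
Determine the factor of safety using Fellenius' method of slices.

FS = 1.86

Ordinary method of slices: FS = Σ[c'·Δl_i + (W_i cosα_i − u_i·Δl_i)·tanφ'] / Σ W_i sinα_i, with Δl_i = b_i / cosα_i.
Slice 1: Δl = 2.4/cos(-8.8°) = 2.429 m; N'_1 = 64·cos(-8.8°) − 3·2.429 = 56.0; c'Δl = 9.47; W sinα = -9.8
Slice 2: Δl = 1.6/cos(-0.8°) = 1.600 m; N'_2 = 106·cos(-0.8°) − 23·1.600 = 69.2; c'Δl = 6.24; W sinα = -1.5
Slice 3: Δl = 2.4/cos7.2° = 2.419 m; N'_3 = 191·cos7.2° − 27·2.419 = 124.2; c'Δl = 9.43; W sinα = 23.9
Slice 4: Δl = 2.6/cos17.4° = 2.725 m; N'_4 = 180·cos17.4° − 33·2.725 = 81.8; c'Δl = 10.63; W sinα = 53.8
Slice 5: Δl = 1.9/cos27.1° = 2.134 m; N'_5 = 98·cos27.1° − 24·2.134 = 36.0; c'Δl = 8.32; W sinα = 44.6
Slice 6: Δl = 2.7/cos38.0° = 3.426 m; N'_6 = 62·cos38.0° − 9·3.426 = 18.0; c'Δl = 13.36; W sinα = 38.2
Σc'Δl = 57.5 kN/m; ΣN' = 385.2 kN/m; ΣW sinα = 149.3 kN/m
Resisting = 57.5 + 385.2·tan29.8° = 57.5 + 220.6 = 278.1 kN/m
FS = 278.1 / 149.3 = 1.862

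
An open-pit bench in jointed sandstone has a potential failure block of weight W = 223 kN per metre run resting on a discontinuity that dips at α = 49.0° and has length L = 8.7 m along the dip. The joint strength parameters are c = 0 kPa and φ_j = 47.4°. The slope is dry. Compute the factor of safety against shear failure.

Resolving the block weight along and normal to the plane and applying the Mohr–Coulomb strength on the joint:
N' = W cosα = 223·cos49.0° = 146.3 kN/m
Driving force T = W sinα = 223·sin49.0° = 168.3 kN/m
Resisting force R = c·L + N'·tanφ_j = 0·8.7 + 146.3·tan47.4° = 0.0 + 159.1 = 159.1 kN/m
FS = R / T = 159.1 / 168.3 = 0.945

FS = 0.95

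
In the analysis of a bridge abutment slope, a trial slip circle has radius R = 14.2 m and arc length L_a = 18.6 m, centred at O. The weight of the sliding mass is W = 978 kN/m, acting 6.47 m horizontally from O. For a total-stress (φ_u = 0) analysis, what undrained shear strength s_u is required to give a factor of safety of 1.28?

FS = s_u·L_a·R / (W·d), so s_u = FS·W·d / (L_a·R).
s_u = 1.28·978·6.47 / (18.60·14.2) = 8099.4 / 264.12 = 30.67 kPa

s_u = 30.7 kPa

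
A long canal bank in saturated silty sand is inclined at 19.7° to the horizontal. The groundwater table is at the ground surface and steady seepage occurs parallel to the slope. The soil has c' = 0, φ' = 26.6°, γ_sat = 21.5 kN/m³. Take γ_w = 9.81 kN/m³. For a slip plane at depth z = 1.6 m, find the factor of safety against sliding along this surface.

With seepage parallel to the slope and the water table at the surface, the effective normal stress on the slip plane uses the buoyant unit weight γ' = γ_sat − γ_w while the driving shear stress uses γ_sat:
FS = [c' + γ' z cos²β tanφ'] / [γ_sat z sinβ cosβ]
(For c' = 0 this reduces to FS = (γ'/γ_sat)·tanφ'/tanβ.)
γ' = 21.5 − 9.81 = 11.69 kN/m³
Numerator = 0.0 + 11.69·1.6·cos²19.7°·tan26.6° = 0.0 + 11.69·1.6·0.8864·0.5008 = 8.302 kPa
Denominator = 21.5·1.6·sin19.7°·cos19.7° = 21.5·1.6·0.3371·0.9415 = 10.917 kPa
FS = 8.302 / 10.917 = 0.760

FS = 0.76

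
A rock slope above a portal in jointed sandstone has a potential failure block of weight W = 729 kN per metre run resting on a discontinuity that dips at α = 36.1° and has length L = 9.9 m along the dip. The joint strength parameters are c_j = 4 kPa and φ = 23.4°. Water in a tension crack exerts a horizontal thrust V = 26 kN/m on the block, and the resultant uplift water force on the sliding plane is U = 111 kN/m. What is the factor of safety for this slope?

Resolving the block weight along and normal to the plane and applying the Mohr–Coulomb strength on the joint:
N' = W cosα − U − V sinα = 729·cos36.1° − 111 − 26·sin36.1° = 462.7 kN/m
Driving force T = W sinα + V cosα = 729·sin36.1° + 26·cos36.1° = 450.5 kN/m
Resisting force R = c_j·L + N'·tanφ = 4·9.9 + 462.7·tan23.4° = 39.6 + 200.2 = 239.8 kN/m
FS = R / T = 239.8 / 450.5 = 0.532

FS = 0.53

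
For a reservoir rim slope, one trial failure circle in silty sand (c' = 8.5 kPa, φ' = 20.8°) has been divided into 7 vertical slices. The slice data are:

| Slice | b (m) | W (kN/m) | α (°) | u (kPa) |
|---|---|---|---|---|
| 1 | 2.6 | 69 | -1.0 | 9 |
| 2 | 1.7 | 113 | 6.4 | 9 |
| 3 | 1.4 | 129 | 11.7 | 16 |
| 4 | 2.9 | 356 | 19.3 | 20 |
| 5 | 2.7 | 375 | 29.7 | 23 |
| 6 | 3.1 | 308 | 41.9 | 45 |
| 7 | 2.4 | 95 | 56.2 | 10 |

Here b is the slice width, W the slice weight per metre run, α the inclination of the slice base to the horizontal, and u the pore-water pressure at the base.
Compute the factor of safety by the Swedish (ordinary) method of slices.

FS = 0.78

Ordinary method of slices: FS = Σ[c'·Δl_i + (W_i cosα_i − u_i·Δl_i)·tanφ'] / Σ W_i sinα_i, with Δl_i = b_i / cosα_i.
Slice 1: Δl = 2.6/cos(-1.0°) = 2.600 m; N'_1 = 69·cos(-1.0°) − 9·2.600 = 45.6; c'Δl = 22.10; W sinα = -1.2
Slice 2: Δl = 1.7/cos6.4° = 1.711 m; N'_2 = 113·cos6.4° − 9·1.711 = 96.9; c'Δl = 14.54; W sinα = 12.6
Slice 3: Δl = 1.4/cos11.7° = 1.430 m; N'_3 = 129·cos11.7° − 16·1.430 = 103.4; c'Δl = 12.15; W sinα = 26.2
Slice 4: Δl = 2.9/cos19.3° = 3.073 m; N'_4 = 356·cos19.3° − 20·3.073 = 274.5; c'Δl = 26.12; W sinα = 117.7
Slice 5: Δl = 2.7/cos29.7° = 3.108 m; N'_5 = 375·cos29.7° − 23·3.108 = 254.2; c'Δl = 26.42; W sinα = 185.8
Slice 6: Δl = 3.1/cos41.9° = 4.165 m; N'_6 = 308·cos41.9° − 45·4.165 = 41.8; c'Δl = 35.40; W sinα = 205.7
Slice 7: Δl = 2.4/cos56.2° = 4.314 m; N'_7 = 95·cos56.2° − 10·4.314 = 9.7; c'Δl = 36.67; W sinα = 78.9
Σc'Δl = 173.4 kN/m; ΣN' = 826.2 kN/m; ΣW sinα = 625.6 kN/m
Resisting = 173.4 + 826.2·tan20.8° = 173.4 + 313.9 = 487.3 kN/m
FS = 487.3 / 625.6 = 0.779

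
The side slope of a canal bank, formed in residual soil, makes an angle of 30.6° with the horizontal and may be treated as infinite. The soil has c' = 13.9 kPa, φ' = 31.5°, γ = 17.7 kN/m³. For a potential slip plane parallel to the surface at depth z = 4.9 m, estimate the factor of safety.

For an infinite slope with a slip plane parallel to the surface (no pore pressure): FS = [c' + γz cos²β tanφ'] / [γz sinβ cosβ].
γz = 17.7·4.9 = 86.73 kN/m²
Numerator = 13.9 + 86.73·cos²30.6°·tan31.5° = 13.9 + 86.73·0.7409·0.6128 = 53.276 kPa
Denominator = 86.73·sin30.6°·cos30.6° = 86.73·0.5090·0.8607 = 38.001 kPa
FS = 53.276 / 38.001 = 1.402

FS = 1.40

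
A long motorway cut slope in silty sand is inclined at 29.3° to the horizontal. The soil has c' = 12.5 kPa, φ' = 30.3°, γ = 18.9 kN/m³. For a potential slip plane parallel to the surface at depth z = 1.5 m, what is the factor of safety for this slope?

For an infinite slope with a slip plane parallel to the surface (no pore pressure): FS = [c' + γz cos²β tanφ'] / [γz sinβ cosβ].
γz = 18.9·1.5 = 28.35 kN/m²
Numerator = 12.5 + 28.35·cos²29.3°·tan30.3° = 12.5 + 28.35·0.7605·0.5844 = 25.099 kPa
Denominator = 28.35·sin29.3°·cos29.3° = 28.35·0.4894·0.8721 = 12.099 kPa
FS = 25.099 / 12.099 = 2.074

FS = 2.07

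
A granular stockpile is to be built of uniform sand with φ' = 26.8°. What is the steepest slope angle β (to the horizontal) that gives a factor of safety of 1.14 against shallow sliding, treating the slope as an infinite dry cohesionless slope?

For an infinite dry cohesionless slope FS = tanφ'/tanβ, so tanβ = tanφ' / FS.
tanβ = tan26.8° / 1.14 = 0.5051 / 1.14 = 0.4431
β = arctan(0.4431) = 23.90°

β = 23.9°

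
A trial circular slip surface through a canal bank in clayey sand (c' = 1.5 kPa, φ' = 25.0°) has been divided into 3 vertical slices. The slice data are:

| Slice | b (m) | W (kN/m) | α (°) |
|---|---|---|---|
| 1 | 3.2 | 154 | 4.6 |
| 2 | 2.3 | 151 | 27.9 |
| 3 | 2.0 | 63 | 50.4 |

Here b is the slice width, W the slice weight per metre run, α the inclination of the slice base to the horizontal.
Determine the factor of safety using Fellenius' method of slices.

Ordinary method of slices: FS = Σ[c'·Δl_i + (W_i cosα_i)·tanφ'] / Σ W_i sinα_i, with Δl_i = b_i / cosα_i.
Slice 1: Δl = 3.2/cos4.6° = 3.210 m; N'_1 = 154·cos4.6° = 153.5; c'Δl = 4.82; W sinα = 12.4
Slice 2: Δl = 2.3/cos27.9° = 2.602 m; N'_2 = 151·cos27.9° = 133.4; c'Δl = 3.90; W sinα = 70.7
Slice 3: Δl = 2.0/cos50.4° = 3.138 m; N'_3 = 63·cos50.4° = 40.2; c'Δl = 4.71; W sinα = 48.5
Σc'Δl = 13.4 kN/m; ΣN' = 327.1 kN/m; ΣW sinα = 131.6 kN/m
Resisting = 13.4 + 327.1·tan25.0° = 13.4 + 152.5 = 166.0 kN/m
FS = 166.0 / 131.6 = 1.262

FS = 1.26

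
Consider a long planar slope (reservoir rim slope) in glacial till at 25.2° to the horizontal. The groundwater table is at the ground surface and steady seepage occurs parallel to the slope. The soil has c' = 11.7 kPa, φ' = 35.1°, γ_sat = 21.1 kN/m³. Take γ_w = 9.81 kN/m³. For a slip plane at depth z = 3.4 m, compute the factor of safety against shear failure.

FS = 1.22

With seepage parallel to the slope and the water table at the surface, the effective normal stress on the slip plane uses the buoyant unit weight γ' = γ_sat − γ_w while the driving shear stress uses γ_sat:
FS = [c' + γ' z cos²β tanφ'] / [γ_sat z sinβ cosβ]
γ' = 21.1 − 9.81 = 11.29 kN/m³
Numerator = 11.7 + 11.29·3.4·cos²25.2°·tan35.1° = 11.7 + 11.29·3.4·0.8187·0.7028 = 33.787 kPa
Denominator = 21.1·3.4·sin25.2°·cos25.2° = 21.1·3.4·0.4258·0.9048 = 27.638 kPa
FS = 33.787 / 27.638 = 1.222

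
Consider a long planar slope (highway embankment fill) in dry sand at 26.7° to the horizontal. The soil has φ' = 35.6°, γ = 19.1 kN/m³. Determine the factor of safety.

FS = 1.42

For a dry cohesionless infinite slope the factor of safety is FS = tanφ' / tanβ.
FS = tan35.6° / tan26.7° = 0.7159 / 0.5029 = 1.423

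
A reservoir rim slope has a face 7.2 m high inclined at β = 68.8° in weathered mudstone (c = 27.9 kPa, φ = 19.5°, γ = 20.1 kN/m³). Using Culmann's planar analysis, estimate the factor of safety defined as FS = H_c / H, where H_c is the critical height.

H_c = (4c/γ) · sinβ cosφ / [1 − cos(β − φ)]
    = (4·27.9/20.1) · sin68.8°·cos19.5° / [1 − cos49.3°]
    = 5.552 · 0.8788 / 0.3479 = 14.03 m
FS = H_c / H = 14.03 / 7.2 = 1.948

FS = 1.95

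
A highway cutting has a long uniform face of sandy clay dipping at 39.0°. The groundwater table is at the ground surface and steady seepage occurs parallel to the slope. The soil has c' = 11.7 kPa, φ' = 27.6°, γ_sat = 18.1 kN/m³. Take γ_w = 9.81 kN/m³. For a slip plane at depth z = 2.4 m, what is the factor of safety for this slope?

With seepage parallel to the slope and the water table at the surface, the effective normal stress on the slip plane uses the buoyant unit weight γ' = γ_sat − γ_w while the driving shear stress uses γ_sat:
FS = [c' + γ' z cos²β tanφ'] / [γ_sat z sinβ cosβ]
γ' = 18.1 − 9.81 = 8.29 kN/m³
Numerator = 11.7 + 8.29·2.4·cos²39.0°·tan27.6° = 11.7 + 8.29·2.4·0.6040·0.5228 = 17.982 kPa
Denominator = 18.1·2.4·sin39.0°·cos39.0° = 18.1·2.4·0.6293·0.7771 = 21.245 kPa
FS = 17.982 / 21.245 = 0.846

FS = 0.85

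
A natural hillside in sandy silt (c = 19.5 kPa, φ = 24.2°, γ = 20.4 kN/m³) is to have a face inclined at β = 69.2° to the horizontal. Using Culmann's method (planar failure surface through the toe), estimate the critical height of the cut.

Culmann's analysis gives the critical failure plane at α_cr = (β + φ)/2 = (69.2 + 24.2)/2 = 46.7°, and the critical height
H_c = (4c/γ) · sinβ cosφ / [1 − cos(β − φ)]
    = (4·19.5/20.4) · sin69.2°·cos24.2° / [1 − cos(45.0°)]
    = 3.824 · 0.9348·0.9121 / [1 − 0.7071]
    = 3.824 · 0.8527 / 0.2929
    = 11.13 m

H_c = 11.13 m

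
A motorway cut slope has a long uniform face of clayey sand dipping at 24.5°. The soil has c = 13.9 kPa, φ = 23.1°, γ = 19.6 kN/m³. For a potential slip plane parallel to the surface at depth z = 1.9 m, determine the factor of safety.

For an infinite slope with a slip plane parallel to the surface (no pore pressure): FS = [c + γz cos²β tanφ] / [γz sinβ cosβ].
γz = 19.6·1.9 = 37.24 kN/m²
Numerator = 13.9 + 37.24·cos²24.5°·tan23.1° = 13.9 + 37.24·0.8280·0.4265 = 27.053 kPa
Denominator = 37.24·sin24.5°·cos24.5° = 37.24·0.4147·0.9100 = 14.053 kPa
FS = 27.053 / 14.053 = 1.925

FS = 1.93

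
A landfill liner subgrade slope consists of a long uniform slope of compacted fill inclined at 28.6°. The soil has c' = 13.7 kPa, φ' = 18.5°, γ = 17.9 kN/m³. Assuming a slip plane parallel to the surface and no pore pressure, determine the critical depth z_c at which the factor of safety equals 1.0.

z_c = 4.71 m

Setting FS = 1.00 in FS = [c' + γz cos²β tanφ'] / [γz sinβ cosβ] and solving for z:
z = c' / [γ cosβ (FS·sinβ − cosβ·tanφ')]
  = 13.7 / [17.9·cos28.6°·(1.00·sin28.6° − cos28.6°·tan18.5°)]
  = 13.7 / [17.9·0.8780·(1.00·0.4787 − 0.8780·0.3346)]
  = 13.7 / 2.9062 = 4.714 m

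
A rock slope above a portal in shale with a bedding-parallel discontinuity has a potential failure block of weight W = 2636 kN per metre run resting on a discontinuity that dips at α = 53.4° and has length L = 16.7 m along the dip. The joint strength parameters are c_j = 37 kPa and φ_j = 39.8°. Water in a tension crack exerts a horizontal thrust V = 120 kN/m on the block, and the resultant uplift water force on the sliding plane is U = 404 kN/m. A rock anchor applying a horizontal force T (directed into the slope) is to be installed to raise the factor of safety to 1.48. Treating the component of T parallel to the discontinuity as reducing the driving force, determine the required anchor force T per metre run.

Resolving forces along and normal to the sliding plane, with the horizontal anchor force T adding T·sinα to the effective normal force and T·cosα acting up the plane against the driving force:
FS = [c_jL + (W cosα − U − V sinα + T sinα) tanφ_j] / [W sinα + V cosα − T cosα]
Without the anchor: N' = 1071.3 kN/m, driving T_d = 2187.8 kN/m, resisting R = 37·16.7 + 1071.3·tan39.8° = 1510.5 kN/m, FS = 0.69.
Setting FS = 1.48 and solving for T:
1.48·(2187.8 − T cos53.4°) = 1510.5 + T sin53.4°·tan39.8°
T·(sin53.4°·tan39.8° + 1.48·cos53.4°) = 1.48·2187.8 − 1510.5
T·(0.8028·0.8332 + 1.48·0.5962) = 3237.9 − 1510.5 = 1727.4
T·1.5513 = 1727.4
T = 1113.5 kN/m

T = 1114 kN/m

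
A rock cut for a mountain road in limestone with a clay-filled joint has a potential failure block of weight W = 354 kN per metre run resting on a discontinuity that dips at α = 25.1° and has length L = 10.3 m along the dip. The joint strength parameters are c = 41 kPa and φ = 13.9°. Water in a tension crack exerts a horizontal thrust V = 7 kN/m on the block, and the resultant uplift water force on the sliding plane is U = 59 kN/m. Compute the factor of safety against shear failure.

FS = 3.11

Resolving the block weight along and normal to the plane and applying the Mohr–Coulomb strength on the joint:
N' = W cosα − U − V sinα = 354·cos25.1° − 59 − 7·sin25.1° = 258.6 kN/m
Driving force T = W sinα + V cosα = 354·sin25.1° + 7·cos25.1° = 156.5 kN/m
Resisting force R = c·L + N'·tanφ = 41·10.3 + 258.6·tan13.9° = 422.3 + 64.0 = 486.3 kN/m
FS = R / T = 486.3 / 156.5 = 3.107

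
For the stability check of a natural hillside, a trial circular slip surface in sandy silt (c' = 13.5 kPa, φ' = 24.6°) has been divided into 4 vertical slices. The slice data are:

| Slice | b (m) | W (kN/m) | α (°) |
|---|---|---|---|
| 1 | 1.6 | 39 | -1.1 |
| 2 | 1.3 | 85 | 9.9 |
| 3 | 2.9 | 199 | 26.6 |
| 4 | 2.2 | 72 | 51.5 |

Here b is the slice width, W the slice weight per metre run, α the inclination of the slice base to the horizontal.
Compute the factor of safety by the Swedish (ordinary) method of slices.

Ordinary method of slices: FS = Σ[c'·Δl_i + (W_i cosα_i)·tanφ'] / Σ W_i sinα_i, with Δl_i = b_i / cosα_i.
Slice 1: Δl = 1.6/cos(-1.1°) = 1.600 m; N'_1 = 39·cos(-1.1°) = 39.0; c'Δl = 21.60; W sinα = -0.7
Slice 2: Δl = 1.3/cos9.9° = 1.320 m; N'_2 = 85·cos9.9° = 83.7; c'Δl = 17.82; W sinα = 14.6
Slice 3: Δl = 2.9/cos26.6° = 3.243 m; N'_3 = 199·cos26.6° = 177.9; c'Δl = 43.78; W sinα = 89.1
Slice 4: Δl = 2.2/cos51.5° = 3.534 m; N'_4 = 72·cos51.5° = 44.8; c'Δl = 47.71; W sinα = 56.3
Σc'Δl = 130.9 kN/m; ΣN' = 345.5 kN/m; ΣW sinα = 159.3 kN/m
Resisting = 130.9 + 345.5·tan24.6° = 130.9 + 158.2 = 289.1 kN/m
FS = 289.1 / 159.3 = 1.815

FS = 1.81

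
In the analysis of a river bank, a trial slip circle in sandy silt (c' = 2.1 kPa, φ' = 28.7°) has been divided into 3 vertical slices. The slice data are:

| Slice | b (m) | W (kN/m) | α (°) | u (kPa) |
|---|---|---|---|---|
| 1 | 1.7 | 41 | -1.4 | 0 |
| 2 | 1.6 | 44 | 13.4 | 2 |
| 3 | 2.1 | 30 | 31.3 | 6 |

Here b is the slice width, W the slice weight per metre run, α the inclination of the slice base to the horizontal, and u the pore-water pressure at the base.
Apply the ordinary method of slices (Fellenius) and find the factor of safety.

FS = 2.51

Ordinary method of slices: FS = Σ[c'·Δl_i + (W_i cosα_i − u_i·Δl_i)·tanφ'] / Σ W_i sinα_i, with Δl_i = b_i / cosα_i.
Slice 1: Δl = 1.7/cos(-1.4°) = 1.701 m; N'_1 = 41·cos(-1.4°) − 0·1.701 = 41.0; c'Δl = 3.57; W sinα = -1.0
Slice 2: Δl = 1.6/cos13.4° = 1.645 m; N'_2 = 44·cos13.4° − 2·1.645 = 39.5; c'Δl = 3.45; W sinα = 10.2
Slice 3: Δl = 2.1/cos31.3° = 2.458 m; N'_3 = 30·cos31.3° − 6·2.458 = 10.9; c'Δl = 5.16; W sinα = 15.6
Σc'Δl = 12.2 kN/m; ΣN' = 91.4 kN/m; ΣW sinα = 24.8 kN/m
Resisting = 12.2 + 91.4·tan28.7° = 12.2 + 50.0 = 62.2 kN/m
FS = 62.2 / 24.8 = 2.511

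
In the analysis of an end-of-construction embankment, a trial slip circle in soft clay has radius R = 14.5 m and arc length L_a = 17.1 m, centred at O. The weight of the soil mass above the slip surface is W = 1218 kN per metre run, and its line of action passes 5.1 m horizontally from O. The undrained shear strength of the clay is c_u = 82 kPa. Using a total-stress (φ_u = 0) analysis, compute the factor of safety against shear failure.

FS = 3.27

Taking moments about the centre O, the resisting moment is provided by the undrained shear strength acting along the arc:
M_R = c_u·L_a·R = 82·17.10·14.5 = 20331.9 kN·m/m
M_D = W·d = 1218·5.1 = 6211.8 kN·m/m
FS = M_R / M_D = 20331.9 / 6211.8 = 3.273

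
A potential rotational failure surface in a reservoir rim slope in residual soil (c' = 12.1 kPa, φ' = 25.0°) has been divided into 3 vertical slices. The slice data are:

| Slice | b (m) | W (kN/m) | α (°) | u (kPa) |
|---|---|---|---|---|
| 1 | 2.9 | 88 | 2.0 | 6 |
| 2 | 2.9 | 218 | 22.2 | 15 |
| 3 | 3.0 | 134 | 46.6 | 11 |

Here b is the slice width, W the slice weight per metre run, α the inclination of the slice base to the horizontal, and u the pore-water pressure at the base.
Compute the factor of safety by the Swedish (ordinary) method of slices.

FS = 1.38

Ordinary method of slices: FS = Σ[c'·Δl_i + (W_i cosα_i − u_i·Δl_i)·tanφ'] / Σ W_i sinα_i, with Δl_i = b_i / cosα_i.
Slice 1: Δl = 2.9/cos2.0° = 2.902 m; N'_1 = 88·cos2.0° − 6·2.902 = 70.5; c'Δl = 35.11; W sinα = 3.1
Slice 2: Δl = 2.9/cos22.2° = 3.132 m; N'_2 = 218·cos22.2° − 15·3.132 = 154.9; c'Δl = 37.90; W sinα = 82.4
Slice 3: Δl = 3.0/cos46.6° = 4.366 m; N'_3 = 134·cos46.6° − 11·4.366 = 44.0; c'Δl = 52.83; W sinα = 97.4
Σc'Δl = 125.8 kN/m; ΣN' = 269.4 kN/m; ΣW sinα = 182.8 kN/m
Resisting = 125.8 + 269.4·tan25.0° = 125.8 + 125.6 = 251.5 kN/m
FS = 251.5 / 182.8 = 1.376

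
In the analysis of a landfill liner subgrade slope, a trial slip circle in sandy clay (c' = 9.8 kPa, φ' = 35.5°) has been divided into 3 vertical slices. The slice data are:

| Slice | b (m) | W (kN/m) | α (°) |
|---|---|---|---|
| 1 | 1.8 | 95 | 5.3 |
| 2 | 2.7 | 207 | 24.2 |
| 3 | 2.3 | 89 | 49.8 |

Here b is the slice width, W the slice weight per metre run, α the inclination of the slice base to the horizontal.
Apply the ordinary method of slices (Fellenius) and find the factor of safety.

Ordinary method of slices: FS = Σ[c'·Δl_i + (W_i cosα_i)·tanφ'] / Σ W_i sinα_i, with Δl_i = b_i / cosα_i.
Slice 1: Δl = 1.8/cos5.3° = 1.808 m; N'_1 = 95·cos5.3° = 94.6; c'Δl = 17.72; W sinα = 8.8
Slice 2: Δl = 2.7/cos24.2° = 2.960 m; N'_2 = 207·cos24.2° = 188.8; c'Δl = 29.01; W sinα = 84.9
Slice 3: Δl = 2.3/cos49.8° = 3.563 m; N'_3 = 89·cos49.8° = 57.4; c'Δl = 34.92; W sinα = 68.0
Σc'Δl = 81.6 kN/m; ΣN' = 340.8 kN/m; ΣW sinα = 161.6 kN/m
Resisting = 81.6 + 340.8·tan35.5° = 81.6 + 243.1 = 324.8 kN/m
FS = 324.8 / 161.6 = 2.010

FS = 2.01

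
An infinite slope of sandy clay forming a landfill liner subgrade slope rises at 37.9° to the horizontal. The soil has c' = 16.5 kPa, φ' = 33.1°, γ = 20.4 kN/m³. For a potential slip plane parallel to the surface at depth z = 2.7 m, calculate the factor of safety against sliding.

For an infinite slope with a slip plane parallel to the surface (no pore pressure): FS = [c' + γz cos²β tanφ'] / [γz sinβ cosβ].
γz = 20.4·2.7 = 55.08 kN/m²
Numerator = 16.5 + 55.08·cos²37.9°·tan33.1° = 16.5 + 55.08·0.6227·0.6519 = 38.857 kPa
Denominator = 55.08·sin37.9°·cos37.9° = 55.08·0.6143·0.7891 = 26.699 kPa
FS = 38.857 / 26.699 = 1.455

FS = 1.46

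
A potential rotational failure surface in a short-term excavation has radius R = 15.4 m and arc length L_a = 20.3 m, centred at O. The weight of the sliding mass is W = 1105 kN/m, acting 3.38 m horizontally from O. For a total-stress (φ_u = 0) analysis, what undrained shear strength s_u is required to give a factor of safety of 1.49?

s_u = 17.8 kPa

FS = s_u·L_a·R / (W·d), so s_u = FS·W·d / (L_a·R).
s_u = 1.49·1105·3.38 / (20.30·15.4) = 5565.0 / 312.62 = 17.80 kPa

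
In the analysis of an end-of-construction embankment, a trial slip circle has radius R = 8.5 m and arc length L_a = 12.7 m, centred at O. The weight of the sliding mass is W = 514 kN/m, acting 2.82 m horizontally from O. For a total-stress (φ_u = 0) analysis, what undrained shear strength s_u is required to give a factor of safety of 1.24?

FS = s_u·L_a·R / (W·d), so s_u = FS·W·d / (L_a·R).
s_u = 1.24·514·2.82 / (12.70·8.5) = 1797.4 / 107.95 = 16.65 kPa

s_u = 16.6 kPa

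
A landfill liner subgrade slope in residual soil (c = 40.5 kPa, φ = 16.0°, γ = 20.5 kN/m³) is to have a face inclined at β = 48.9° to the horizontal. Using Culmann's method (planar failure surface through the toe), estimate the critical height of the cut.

Culmann's analysis gives the critical failure plane at α_cr = (β + φ)/2 = (48.9 + 16.0)/2 = 32.5°, and the critical height
H_c = (4c/γ) · sinβ cosφ / [1 − cos(β − φ)]
    = (4·40.5/20.5) · sin48.9°·cos16.0° / [1 − cos(32.9°)]
    = 7.902 · 0.7536·0.9613 / [1 − 0.8396]
    = 7.902 · 0.7244 / 0.1604
    = 35.69 m

H_c = 35.69 m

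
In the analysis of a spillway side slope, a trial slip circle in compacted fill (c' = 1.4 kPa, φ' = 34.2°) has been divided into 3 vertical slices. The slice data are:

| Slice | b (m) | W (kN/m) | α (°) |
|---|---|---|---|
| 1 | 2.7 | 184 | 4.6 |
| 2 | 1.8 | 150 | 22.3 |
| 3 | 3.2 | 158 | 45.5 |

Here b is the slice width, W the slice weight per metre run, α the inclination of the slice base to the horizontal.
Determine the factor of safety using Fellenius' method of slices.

Ordinary method of slices: FS = Σ[c'·Δl_i + (W_i cosα_i)·tanφ'] / Σ W_i sinα_i, with Δl_i = b_i / cosα_i.
Slice 1: Δl = 2.7/cos4.6° = 2.709 m; N'_1 = 184·cos4.6° = 183.4; c'Δl = 3.79; W sinα = 14.8
Slice 2: Δl = 1.8/cos22.3° = 1.946 m; N'_2 = 150·cos22.3° = 138.8; c'Δl = 2.72; W sinα = 56.9
Slice 3: Δl = 3.2/cos45.5° = 4.565 m; N'_3 = 158·cos45.5° = 110.7; c'Δl = 6.39; W sinα = 112.7
Σc'Δl = 12.9 kN/m; ΣN' = 432.9 kN/m; ΣW sinα = 184.4 kN/m
Resisting = 12.9 + 432.9·tan34.2° = 12.9 + 294.2 = 307.1 kN/m
FS = 307.1 / 184.4 = 1.666

FS = 1.67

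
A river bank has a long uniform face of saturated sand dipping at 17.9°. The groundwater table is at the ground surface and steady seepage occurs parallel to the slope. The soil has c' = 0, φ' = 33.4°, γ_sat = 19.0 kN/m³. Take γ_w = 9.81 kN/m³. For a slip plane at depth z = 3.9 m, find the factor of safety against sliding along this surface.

With seepage parallel to the slope and the water table at the surface, the effective normal stress on the slip plane uses the buoyant unit weight γ' = γ_sat − γ_w while the driving shear stress uses γ_sat:
FS = [c' + γ' z cos²β tanφ'] / [γ_sat z sinβ cosβ]
(For c' = 0 this reduces to FS = (γ'/γ_sat)·tanφ'/tanβ.)
γ' = 19.0 − 9.81 = 9.19 kN/m³
Numerator = 0.0 + 9.19·3.9·cos²17.9°·tan33.4° = 0.0 + 9.19·3.9·0.9055·0.6594 = 21.400 kPa
Denominator = 19.0·3.9·sin17.9°·cos17.9° = 19.0·3.9·0.3074·0.9516 = 21.673 kPa
FS = 21.400 / 21.673 = 0.987

FS = 0.99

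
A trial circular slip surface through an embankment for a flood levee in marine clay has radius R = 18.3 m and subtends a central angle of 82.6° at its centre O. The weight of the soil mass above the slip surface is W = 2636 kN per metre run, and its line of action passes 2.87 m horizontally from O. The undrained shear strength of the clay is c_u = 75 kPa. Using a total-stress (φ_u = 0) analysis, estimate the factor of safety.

Taking moments about the centre O, the resisting moment is provided by the undrained shear strength acting along the arc:
Arc length L_a = R·θ = 18.3·(82.6°·π/180) = 18.3·1.4416 = 26.38 m
M_R = c_u·L_a·R = 75·26.38·18.3 = 36209.4 kN·m/m
M_D = W·d = 2636·2.87 = 7565.3 kN·m/m
FS = M_R / M_D = 36209.4 / 7565.3 = 4.786

FS = 4.79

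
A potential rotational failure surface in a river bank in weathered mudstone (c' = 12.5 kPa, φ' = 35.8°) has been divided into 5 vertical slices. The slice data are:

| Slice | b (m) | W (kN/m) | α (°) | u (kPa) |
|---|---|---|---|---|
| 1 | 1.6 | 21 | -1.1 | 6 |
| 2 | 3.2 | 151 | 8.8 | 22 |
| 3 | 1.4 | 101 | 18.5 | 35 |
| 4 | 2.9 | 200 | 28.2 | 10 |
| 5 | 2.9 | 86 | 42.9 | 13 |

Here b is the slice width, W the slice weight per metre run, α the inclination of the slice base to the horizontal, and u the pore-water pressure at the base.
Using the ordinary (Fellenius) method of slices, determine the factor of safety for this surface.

Ordinary method of slices: FS = Σ[c'·Δl_i + (W_i cosα_i − u_i·Δl_i)·tanφ'] / Σ W_i sinα_i, with Δl_i = b_i / cosα_i.
Slice 1: Δl = 1.6/cos(-1.1°) = 1.600 m; N'_1 = 21·cos(-1.1°) − 6·1.600 = 11.4; c'Δl = 20.00; W sinα = -0.4
Slice 2: Δl = 3.2/cos8.8° = 3.238 m; N'_2 = 151·cos8.8° − 22·3.238 = 78.0; c'Δl = 40.48; W sinα = 23.1
Slice 3: Δl = 1.4/cos18.5° = 1.476 m; N'_3 = 101·cos18.5° − 35·1.476 = 44.1; c'Δl = 18.45; W sinα = 32.0
Slice 4: Δl = 2.9/cos28.2° = 3.291 m; N'_4 = 200·cos28.2° − 10·3.291 = 143.4; c'Δl = 41.13; W sinα = 94.5
Slice 5: Δl = 2.9/cos42.9° = 3.959 m; N'_5 = 86·cos42.9° − 13·3.959 = 11.5; c'Δl = 49.49; W sinα = 58.5
Σc'Δl = 169.6 kN/m; ΣN' = 288.4 kN/m; ΣW sinα = 207.8 kN/m
Resisting = 169.6 + 288.4·tan35.8° = 169.6 + 208.0 = 377.5 kN/m
FS = 377.5 / 207.8 = 1.817

FS = 1.82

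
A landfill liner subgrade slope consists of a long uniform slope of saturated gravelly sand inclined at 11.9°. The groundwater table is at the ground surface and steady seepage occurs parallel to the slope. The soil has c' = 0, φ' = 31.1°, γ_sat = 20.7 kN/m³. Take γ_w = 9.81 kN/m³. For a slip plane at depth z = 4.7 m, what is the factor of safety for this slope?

FS = 1.51

With seepage parallel to the slope and the water table at the surface, the effective normal stress on the slip plane uses the buoyant unit weight γ' = γ_sat − γ_w while the driving shear stress uses γ_sat:
FS = [c' + γ' z cos²β tanφ'] / [γ_sat z sinβ cosβ]
(For c' = 0 this reduces to FS = (γ'/γ_sat)·tanφ'/tanβ.)
γ' = 20.7 − 9.81 = 10.89 kN/m³
Numerator = 0.0 + 10.89·4.7·cos²11.9°·tan31.1° = 0.0 + 10.89·4.7·0.9575·0.6032 = 29.563 kPa
Denominator = 20.7·4.7·sin11.9°·cos11.9° = 20.7·4.7·0.2062·0.9785 = 19.630 kPa
FS = 29.563 / 19.630 = 1.506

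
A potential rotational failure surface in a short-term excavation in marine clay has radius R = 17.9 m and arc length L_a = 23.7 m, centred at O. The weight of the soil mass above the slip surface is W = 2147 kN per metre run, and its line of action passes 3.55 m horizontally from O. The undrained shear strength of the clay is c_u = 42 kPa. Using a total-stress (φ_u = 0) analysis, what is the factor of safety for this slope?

Taking moments about the centre O, the resisting moment is provided by the undrained shear strength acting along the arc:
M_R = c_u·L_a·R = 42·23.70·17.9 = 17817.7 kN·m/m
M_D = W·d = 2147·3.55 = 7621.8 kN·m/m
FS = M_R / M_D = 17817.7 / 7621.8 = 2.338

FS = 2.34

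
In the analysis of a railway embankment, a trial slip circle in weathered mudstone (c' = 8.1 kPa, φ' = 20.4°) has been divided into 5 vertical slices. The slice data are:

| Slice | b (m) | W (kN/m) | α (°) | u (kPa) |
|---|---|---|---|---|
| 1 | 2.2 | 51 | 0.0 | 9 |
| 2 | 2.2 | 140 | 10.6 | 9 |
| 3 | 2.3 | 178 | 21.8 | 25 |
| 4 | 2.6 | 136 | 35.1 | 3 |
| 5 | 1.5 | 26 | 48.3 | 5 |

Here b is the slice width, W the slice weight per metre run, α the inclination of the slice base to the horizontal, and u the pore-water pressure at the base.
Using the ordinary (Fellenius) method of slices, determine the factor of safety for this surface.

Ordinary method of slices: FS = Σ[c'·Δl_i + (W_i cosα_i − u_i·Δl_i)·tanφ'] / Σ W_i sinα_i, with Δl_i = b_i / cosα_i.
Slice 1: Δl = 2.2/cos0.0° = 2.200 m; N'_1 = 51·cos0.0° − 9·2.200 = 31.2; c'Δl = 17.82; W sinα = 0.0
Slice 2: Δl = 2.2/cos10.6° = 2.238 m; N'_2 = 140·cos10.6° − 9·2.238 = 117.5; c'Δl = 18.13; W sinα = 25.8
Slice 3: Δl = 2.3/cos21.8° = 2.477 m; N'_3 = 178·cos21.8° − 25·2.477 = 103.3; c'Δl = 20.06; W sinα = 66.1
Slice 4: Δl = 2.6/cos35.1° = 3.178 m; N'_4 = 136·cos35.1° − 3·3.178 = 101.7; c'Δl = 25.74; W sinα = 78.2
Slice 5: Δl = 1.5/cos48.3° = 2.255 m; N'_5 = 26·cos48.3° − 5·2.255 = 6.0; c'Δl = 18.26; W sinα = 19.4
Σc'Δl = 100.0 kN/m; ΣN' = 359.8 kN/m; ΣW sinα = 189.5 kN/m
Resisting = 100.0 + 359.8·tan20.4° = 100.0 + 133.8 = 233.8 kN/m
FS = 233.8 / 189.5 = 1.234

FS = 1.23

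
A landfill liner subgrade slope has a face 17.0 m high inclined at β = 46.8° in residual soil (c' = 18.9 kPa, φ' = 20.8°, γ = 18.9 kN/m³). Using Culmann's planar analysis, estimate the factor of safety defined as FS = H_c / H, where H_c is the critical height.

FS = 1.58

H_c = (4c'/γ) · sinβ cosφ' / [1 − cos(β − φ')]
    = (4·18.9/18.9) · sin46.8°·cos20.8° / [1 − cos26.0°]
    = 4.000 · 0.6815 / 0.1012 = 26.93 m
FS = H_c / H = 26.93 / 17.0 = 1.584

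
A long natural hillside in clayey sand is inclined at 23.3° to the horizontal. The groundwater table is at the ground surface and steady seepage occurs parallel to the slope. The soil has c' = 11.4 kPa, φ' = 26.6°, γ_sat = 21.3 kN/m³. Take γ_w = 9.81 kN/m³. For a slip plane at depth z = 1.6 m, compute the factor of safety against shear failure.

FS = 1.55

With seepage parallel to the slope and the water table at the surface, the effective normal stress on the slip plane uses the buoyant unit weight γ' = γ_sat − γ_w while the driving shear stress uses γ_sat:
FS = [c' + γ' z cos²β tanφ'] / [γ_sat z sinβ cosβ]
γ' = 21.3 − 9.81 = 11.49 kN/m³
Numerator = 11.4 + 11.49·1.6·cos²23.3°·tan26.6° = 11.4 + 11.49·1.6·0.8435·0.5008 = 19.166 kPa
Denominator = 21.3·1.6·sin23.3°·cos23.3° = 21.3·1.6·0.3955·0.9184 = 12.381 kPa
FS = 19.166 / 12.381 = 1.548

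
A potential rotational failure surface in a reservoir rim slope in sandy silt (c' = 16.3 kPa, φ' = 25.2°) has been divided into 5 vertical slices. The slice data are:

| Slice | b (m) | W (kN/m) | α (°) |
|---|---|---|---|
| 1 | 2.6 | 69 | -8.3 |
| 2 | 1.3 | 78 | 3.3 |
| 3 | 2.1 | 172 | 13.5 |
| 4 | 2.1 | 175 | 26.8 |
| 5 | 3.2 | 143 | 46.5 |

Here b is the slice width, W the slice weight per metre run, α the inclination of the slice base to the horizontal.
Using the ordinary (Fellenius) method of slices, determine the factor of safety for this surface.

Ordinary method of slices: FS = Σ[c'·Δl_i + (W_i cosα_i)·tanφ'] / Σ W_i sinα_i, with Δl_i = b_i / cosα_i.
Slice 1: Δl = 2.6/cos(-8.3°) = 2.628 m; N'_1 = 69·cos(-8.3°) = 68.3; c'Δl = 42.83; W sinα = -10.0
Slice 2: Δl = 1.3/cos3.3° = 1.302 m; N'_2 = 78·cos3.3° = 77.9; c'Δl = 21.23; W sinα = 4.5
Slice 3: Δl = 2.1/cos13.5° = 2.160 m; N'_3 = 172·cos13.5° = 167.2; c'Δl = 35.20; W sinα = 40.2
Slice 4: Δl = 2.1/cos26.8° = 2.353 m; N'_4 = 175·cos26.8° = 156.2; c'Δl = 38.35; W sinα = 78.9
Slice 5: Δl = 3.2/cos46.5° = 4.649 m; N'_5 = 143·cos46.5° = 98.4; c'Δl = 75.77; W sinα = 103.7
Σc'Δl = 213.4 kN/m; ΣN' = 568.0 kN/m; ΣW sinα = 217.3 kN/m
Resisting = 213.4 + 568.0·tan25.2° = 213.4 + 267.3 = 480.7 kN/m
FS = 480.7 / 217.3 = 2.212

FS = 2.21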